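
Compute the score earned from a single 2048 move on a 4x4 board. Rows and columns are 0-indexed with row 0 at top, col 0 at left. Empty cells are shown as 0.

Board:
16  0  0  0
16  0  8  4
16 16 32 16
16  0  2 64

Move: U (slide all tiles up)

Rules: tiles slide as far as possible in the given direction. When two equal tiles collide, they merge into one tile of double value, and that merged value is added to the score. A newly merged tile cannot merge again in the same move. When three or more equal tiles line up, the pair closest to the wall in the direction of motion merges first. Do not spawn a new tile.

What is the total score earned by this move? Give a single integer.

Answer: 64

Derivation:
Slide up:
col 0: [16, 16, 16, 16] -> [32, 32, 0, 0]  score +64 (running 64)
col 1: [0, 0, 16, 0] -> [16, 0, 0, 0]  score +0 (running 64)
col 2: [0, 8, 32, 2] -> [8, 32, 2, 0]  score +0 (running 64)
col 3: [0, 4, 16, 64] -> [4, 16, 64, 0]  score +0 (running 64)
Board after move:
32 16  8  4
32  0 32 16
 0  0  2 64
 0  0  0  0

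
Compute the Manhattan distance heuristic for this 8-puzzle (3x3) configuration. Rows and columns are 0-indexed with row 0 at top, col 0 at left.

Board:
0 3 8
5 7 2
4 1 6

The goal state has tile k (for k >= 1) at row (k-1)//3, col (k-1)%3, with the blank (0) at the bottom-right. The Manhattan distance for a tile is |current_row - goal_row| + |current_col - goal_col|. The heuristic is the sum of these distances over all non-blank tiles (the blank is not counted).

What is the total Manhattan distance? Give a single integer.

Answer: 14

Derivation:
Tile 3: at (0,1), goal (0,2), distance |0-0|+|1-2| = 1
Tile 8: at (0,2), goal (2,1), distance |0-2|+|2-1| = 3
Tile 5: at (1,0), goal (1,1), distance |1-1|+|0-1| = 1
Tile 7: at (1,1), goal (2,0), distance |1-2|+|1-0| = 2
Tile 2: at (1,2), goal (0,1), distance |1-0|+|2-1| = 2
Tile 4: at (2,0), goal (1,0), distance |2-1|+|0-0| = 1
Tile 1: at (2,1), goal (0,0), distance |2-0|+|1-0| = 3
Tile 6: at (2,2), goal (1,2), distance |2-1|+|2-2| = 1
Sum: 1 + 3 + 1 + 2 + 2 + 1 + 3 + 1 = 14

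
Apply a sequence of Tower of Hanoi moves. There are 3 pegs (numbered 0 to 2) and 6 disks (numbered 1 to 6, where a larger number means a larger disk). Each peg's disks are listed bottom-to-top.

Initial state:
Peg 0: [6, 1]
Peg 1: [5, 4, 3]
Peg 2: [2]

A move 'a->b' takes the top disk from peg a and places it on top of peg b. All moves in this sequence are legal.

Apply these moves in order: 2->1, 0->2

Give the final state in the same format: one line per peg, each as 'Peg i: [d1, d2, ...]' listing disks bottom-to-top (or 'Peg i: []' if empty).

After move 1 (2->1):
Peg 0: [6, 1]
Peg 1: [5, 4, 3, 2]
Peg 2: []

After move 2 (0->2):
Peg 0: [6]
Peg 1: [5, 4, 3, 2]
Peg 2: [1]

Answer: Peg 0: [6]
Peg 1: [5, 4, 3, 2]
Peg 2: [1]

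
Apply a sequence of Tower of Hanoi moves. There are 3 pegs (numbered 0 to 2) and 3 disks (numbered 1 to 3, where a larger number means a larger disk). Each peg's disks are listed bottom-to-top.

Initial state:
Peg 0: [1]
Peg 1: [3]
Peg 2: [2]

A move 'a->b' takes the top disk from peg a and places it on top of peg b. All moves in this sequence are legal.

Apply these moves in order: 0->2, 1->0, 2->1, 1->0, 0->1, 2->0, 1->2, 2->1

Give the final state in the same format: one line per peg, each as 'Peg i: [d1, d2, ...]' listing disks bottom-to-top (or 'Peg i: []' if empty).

Answer: Peg 0: [3, 2]
Peg 1: [1]
Peg 2: []

Derivation:
After move 1 (0->2):
Peg 0: []
Peg 1: [3]
Peg 2: [2, 1]

After move 2 (1->0):
Peg 0: [3]
Peg 1: []
Peg 2: [2, 1]

After move 3 (2->1):
Peg 0: [3]
Peg 1: [1]
Peg 2: [2]

After move 4 (1->0):
Peg 0: [3, 1]
Peg 1: []
Peg 2: [2]

After move 5 (0->1):
Peg 0: [3]
Peg 1: [1]
Peg 2: [2]

After move 6 (2->0):
Peg 0: [3, 2]
Peg 1: [1]
Peg 2: []

After move 7 (1->2):
Peg 0: [3, 2]
Peg 1: []
Peg 2: [1]

After move 8 (2->1):
Peg 0: [3, 2]
Peg 1: [1]
Peg 2: []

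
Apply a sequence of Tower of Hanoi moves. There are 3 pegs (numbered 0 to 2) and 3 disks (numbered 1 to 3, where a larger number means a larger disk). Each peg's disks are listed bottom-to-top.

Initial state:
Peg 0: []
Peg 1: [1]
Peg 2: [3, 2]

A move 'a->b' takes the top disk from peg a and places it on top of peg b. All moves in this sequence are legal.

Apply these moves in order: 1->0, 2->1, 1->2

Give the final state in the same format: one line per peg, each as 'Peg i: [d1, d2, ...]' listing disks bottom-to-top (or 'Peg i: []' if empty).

Answer: Peg 0: [1]
Peg 1: []
Peg 2: [3, 2]

Derivation:
After move 1 (1->0):
Peg 0: [1]
Peg 1: []
Peg 2: [3, 2]

After move 2 (2->1):
Peg 0: [1]
Peg 1: [2]
Peg 2: [3]

After move 3 (1->2):
Peg 0: [1]
Peg 1: []
Peg 2: [3, 2]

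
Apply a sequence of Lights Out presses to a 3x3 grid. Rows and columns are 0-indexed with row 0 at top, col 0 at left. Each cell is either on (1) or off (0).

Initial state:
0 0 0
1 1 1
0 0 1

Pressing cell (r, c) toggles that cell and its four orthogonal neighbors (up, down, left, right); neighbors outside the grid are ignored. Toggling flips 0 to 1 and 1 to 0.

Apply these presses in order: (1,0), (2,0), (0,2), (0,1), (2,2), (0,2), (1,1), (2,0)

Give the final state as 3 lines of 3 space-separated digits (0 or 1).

Answer: 0 0 1
1 0 1
1 0 0

Derivation:
After press 1 at (1,0):
1 0 0
0 0 1
1 0 1

After press 2 at (2,0):
1 0 0
1 0 1
0 1 1

After press 3 at (0,2):
1 1 1
1 0 0
0 1 1

After press 4 at (0,1):
0 0 0
1 1 0
0 1 1

After press 5 at (2,2):
0 0 0
1 1 1
0 0 0

After press 6 at (0,2):
0 1 1
1 1 0
0 0 0

After press 7 at (1,1):
0 0 1
0 0 1
0 1 0

After press 8 at (2,0):
0 0 1
1 0 1
1 0 0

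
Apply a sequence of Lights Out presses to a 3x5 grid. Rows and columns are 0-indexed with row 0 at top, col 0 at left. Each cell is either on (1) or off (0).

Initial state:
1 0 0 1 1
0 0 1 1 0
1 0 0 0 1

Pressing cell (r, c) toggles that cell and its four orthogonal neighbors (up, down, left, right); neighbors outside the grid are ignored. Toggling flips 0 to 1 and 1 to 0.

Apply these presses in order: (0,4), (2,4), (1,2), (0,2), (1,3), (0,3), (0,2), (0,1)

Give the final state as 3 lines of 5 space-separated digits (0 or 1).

Answer: 0 1 1 0 1
0 0 1 0 1
1 0 1 0 0

Derivation:
After press 1 at (0,4):
1 0 0 0 0
0 0 1 1 1
1 0 0 0 1

After press 2 at (2,4):
1 0 0 0 0
0 0 1 1 0
1 0 0 1 0

After press 3 at (1,2):
1 0 1 0 0
0 1 0 0 0
1 0 1 1 0

After press 4 at (0,2):
1 1 0 1 0
0 1 1 0 0
1 0 1 1 0

After press 5 at (1,3):
1 1 0 0 0
0 1 0 1 1
1 0 1 0 0

After press 6 at (0,3):
1 1 1 1 1
0 1 0 0 1
1 0 1 0 0

After press 7 at (0,2):
1 0 0 0 1
0 1 1 0 1
1 0 1 0 0

After press 8 at (0,1):
0 1 1 0 1
0 0 1 0 1
1 0 1 0 0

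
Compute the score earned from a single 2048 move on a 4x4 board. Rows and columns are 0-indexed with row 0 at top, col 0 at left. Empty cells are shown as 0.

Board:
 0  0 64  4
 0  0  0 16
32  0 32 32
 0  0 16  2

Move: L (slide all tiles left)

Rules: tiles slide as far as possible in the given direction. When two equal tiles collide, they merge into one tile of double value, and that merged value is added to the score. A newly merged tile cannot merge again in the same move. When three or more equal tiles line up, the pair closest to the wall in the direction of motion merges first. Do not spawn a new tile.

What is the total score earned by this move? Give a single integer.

Slide left:
row 0: [0, 0, 64, 4] -> [64, 4, 0, 0]  score +0 (running 0)
row 1: [0, 0, 0, 16] -> [16, 0, 0, 0]  score +0 (running 0)
row 2: [32, 0, 32, 32] -> [64, 32, 0, 0]  score +64 (running 64)
row 3: [0, 0, 16, 2] -> [16, 2, 0, 0]  score +0 (running 64)
Board after move:
64  4  0  0
16  0  0  0
64 32  0  0
16  2  0  0

Answer: 64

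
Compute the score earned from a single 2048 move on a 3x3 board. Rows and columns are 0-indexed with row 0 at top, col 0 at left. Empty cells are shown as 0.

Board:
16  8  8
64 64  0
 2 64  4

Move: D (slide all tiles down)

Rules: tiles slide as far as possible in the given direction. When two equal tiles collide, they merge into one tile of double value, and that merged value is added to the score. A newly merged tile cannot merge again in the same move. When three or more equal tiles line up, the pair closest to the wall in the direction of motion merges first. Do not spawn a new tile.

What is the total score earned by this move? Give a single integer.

Slide down:
col 0: [16, 64, 2] -> [16, 64, 2]  score +0 (running 0)
col 1: [8, 64, 64] -> [0, 8, 128]  score +128 (running 128)
col 2: [8, 0, 4] -> [0, 8, 4]  score +0 (running 128)
Board after move:
 16   0   0
 64   8   8
  2 128   4

Answer: 128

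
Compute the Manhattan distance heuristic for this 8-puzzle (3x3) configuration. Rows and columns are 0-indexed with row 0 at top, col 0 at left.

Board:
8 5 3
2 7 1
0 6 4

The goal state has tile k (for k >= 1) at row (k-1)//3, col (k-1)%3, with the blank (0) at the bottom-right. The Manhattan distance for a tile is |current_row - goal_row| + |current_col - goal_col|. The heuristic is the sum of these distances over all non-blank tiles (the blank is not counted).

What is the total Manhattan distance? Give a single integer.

Tile 8: (0,0)->(2,1) = 3
Tile 5: (0,1)->(1,1) = 1
Tile 3: (0,2)->(0,2) = 0
Tile 2: (1,0)->(0,1) = 2
Tile 7: (1,1)->(2,0) = 2
Tile 1: (1,2)->(0,0) = 3
Tile 6: (2,1)->(1,2) = 2
Tile 4: (2,2)->(1,0) = 3
Sum: 3 + 1 + 0 + 2 + 2 + 3 + 2 + 3 = 16

Answer: 16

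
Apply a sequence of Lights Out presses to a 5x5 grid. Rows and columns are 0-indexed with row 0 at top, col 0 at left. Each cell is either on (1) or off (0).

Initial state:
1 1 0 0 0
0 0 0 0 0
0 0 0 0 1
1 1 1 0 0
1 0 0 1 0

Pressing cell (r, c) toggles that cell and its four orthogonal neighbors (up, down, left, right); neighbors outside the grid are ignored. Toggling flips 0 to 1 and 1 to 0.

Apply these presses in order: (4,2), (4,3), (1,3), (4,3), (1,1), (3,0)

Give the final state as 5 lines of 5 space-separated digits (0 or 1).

Answer: 1 0 0 1 0
1 1 0 1 1
1 1 0 1 1
0 0 0 0 0
0 1 1 0 0

Derivation:
After press 1 at (4,2):
1 1 0 0 0
0 0 0 0 0
0 0 0 0 1
1 1 0 0 0
1 1 1 0 0

After press 2 at (4,3):
1 1 0 0 0
0 0 0 0 0
0 0 0 0 1
1 1 0 1 0
1 1 0 1 1

After press 3 at (1,3):
1 1 0 1 0
0 0 1 1 1
0 0 0 1 1
1 1 0 1 0
1 1 0 1 1

After press 4 at (4,3):
1 1 0 1 0
0 0 1 1 1
0 0 0 1 1
1 1 0 0 0
1 1 1 0 0

After press 5 at (1,1):
1 0 0 1 0
1 1 0 1 1
0 1 0 1 1
1 1 0 0 0
1 1 1 0 0

After press 6 at (3,0):
1 0 0 1 0
1 1 0 1 1
1 1 0 1 1
0 0 0 0 0
0 1 1 0 0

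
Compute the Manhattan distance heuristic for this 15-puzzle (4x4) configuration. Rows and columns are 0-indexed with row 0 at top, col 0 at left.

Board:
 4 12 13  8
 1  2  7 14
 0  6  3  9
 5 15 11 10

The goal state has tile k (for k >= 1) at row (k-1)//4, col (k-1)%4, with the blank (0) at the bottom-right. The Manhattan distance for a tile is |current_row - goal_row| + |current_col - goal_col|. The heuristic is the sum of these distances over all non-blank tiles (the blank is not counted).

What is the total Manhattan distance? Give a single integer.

Answer: 32

Derivation:
Tile 4: (0,0)->(0,3) = 3
Tile 12: (0,1)->(2,3) = 4
Tile 13: (0,2)->(3,0) = 5
Tile 8: (0,3)->(1,3) = 1
Tile 1: (1,0)->(0,0) = 1
Tile 2: (1,1)->(0,1) = 1
Tile 7: (1,2)->(1,2) = 0
Tile 14: (1,3)->(3,1) = 4
Tile 6: (2,1)->(1,1) = 1
Tile 3: (2,2)->(0,2) = 2
Tile 9: (2,3)->(2,0) = 3
Tile 5: (3,0)->(1,0) = 2
Tile 15: (3,1)->(3,2) = 1
Tile 11: (3,2)->(2,2) = 1
Tile 10: (3,3)->(2,1) = 3
Sum: 3 + 4 + 5 + 1 + 1 + 1 + 0 + 4 + 1 + 2 + 3 + 2 + 1 + 1 + 3 = 32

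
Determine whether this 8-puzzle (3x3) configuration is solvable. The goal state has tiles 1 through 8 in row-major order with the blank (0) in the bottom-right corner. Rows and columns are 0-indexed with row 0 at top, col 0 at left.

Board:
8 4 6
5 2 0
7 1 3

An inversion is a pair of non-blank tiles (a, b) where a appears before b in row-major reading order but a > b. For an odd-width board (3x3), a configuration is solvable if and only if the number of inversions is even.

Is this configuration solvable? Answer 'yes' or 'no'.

Answer: yes

Derivation:
Inversions (pairs i<j in row-major order where tile[i] > tile[j] > 0): 20
20 is even, so the puzzle is solvable.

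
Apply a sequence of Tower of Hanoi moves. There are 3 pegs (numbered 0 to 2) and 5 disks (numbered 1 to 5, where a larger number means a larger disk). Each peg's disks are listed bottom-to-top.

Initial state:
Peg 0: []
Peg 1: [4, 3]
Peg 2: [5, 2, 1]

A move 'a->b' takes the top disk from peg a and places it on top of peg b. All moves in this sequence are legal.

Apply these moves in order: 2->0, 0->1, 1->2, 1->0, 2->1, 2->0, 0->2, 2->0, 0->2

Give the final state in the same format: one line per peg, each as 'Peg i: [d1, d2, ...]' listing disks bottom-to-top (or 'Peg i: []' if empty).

Answer: Peg 0: [3]
Peg 1: [4, 1]
Peg 2: [5, 2]

Derivation:
After move 1 (2->0):
Peg 0: [1]
Peg 1: [4, 3]
Peg 2: [5, 2]

After move 2 (0->1):
Peg 0: []
Peg 1: [4, 3, 1]
Peg 2: [5, 2]

After move 3 (1->2):
Peg 0: []
Peg 1: [4, 3]
Peg 2: [5, 2, 1]

After move 4 (1->0):
Peg 0: [3]
Peg 1: [4]
Peg 2: [5, 2, 1]

After move 5 (2->1):
Peg 0: [3]
Peg 1: [4, 1]
Peg 2: [5, 2]

After move 6 (2->0):
Peg 0: [3, 2]
Peg 1: [4, 1]
Peg 2: [5]

After move 7 (0->2):
Peg 0: [3]
Peg 1: [4, 1]
Peg 2: [5, 2]

After move 8 (2->0):
Peg 0: [3, 2]
Peg 1: [4, 1]
Peg 2: [5]

After move 9 (0->2):
Peg 0: [3]
Peg 1: [4, 1]
Peg 2: [5, 2]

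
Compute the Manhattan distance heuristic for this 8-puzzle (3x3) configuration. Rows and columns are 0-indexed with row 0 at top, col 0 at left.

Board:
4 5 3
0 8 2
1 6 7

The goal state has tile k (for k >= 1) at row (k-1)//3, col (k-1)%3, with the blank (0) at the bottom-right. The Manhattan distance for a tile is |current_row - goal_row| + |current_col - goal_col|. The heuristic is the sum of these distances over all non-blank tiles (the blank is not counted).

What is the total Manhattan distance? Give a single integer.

Answer: 11

Derivation:
Tile 4: at (0,0), goal (1,0), distance |0-1|+|0-0| = 1
Tile 5: at (0,1), goal (1,1), distance |0-1|+|1-1| = 1
Tile 3: at (0,2), goal (0,2), distance |0-0|+|2-2| = 0
Tile 8: at (1,1), goal (2,1), distance |1-2|+|1-1| = 1
Tile 2: at (1,2), goal (0,1), distance |1-0|+|2-1| = 2
Tile 1: at (2,0), goal (0,0), distance |2-0|+|0-0| = 2
Tile 6: at (2,1), goal (1,2), distance |2-1|+|1-2| = 2
Tile 7: at (2,2), goal (2,0), distance |2-2|+|2-0| = 2
Sum: 1 + 1 + 0 + 1 + 2 + 2 + 2 + 2 = 11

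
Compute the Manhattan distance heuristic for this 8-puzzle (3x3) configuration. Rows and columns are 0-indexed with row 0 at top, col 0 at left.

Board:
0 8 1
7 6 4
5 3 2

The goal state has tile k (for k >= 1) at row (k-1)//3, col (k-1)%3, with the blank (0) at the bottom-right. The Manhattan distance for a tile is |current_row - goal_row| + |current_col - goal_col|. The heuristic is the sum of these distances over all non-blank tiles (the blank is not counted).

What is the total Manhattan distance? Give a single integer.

Tile 8: (0,1)->(2,1) = 2
Tile 1: (0,2)->(0,0) = 2
Tile 7: (1,0)->(2,0) = 1
Tile 6: (1,1)->(1,2) = 1
Tile 4: (1,2)->(1,0) = 2
Tile 5: (2,0)->(1,1) = 2
Tile 3: (2,1)->(0,2) = 3
Tile 2: (2,2)->(0,1) = 3
Sum: 2 + 2 + 1 + 1 + 2 + 2 + 3 + 3 = 16

Answer: 16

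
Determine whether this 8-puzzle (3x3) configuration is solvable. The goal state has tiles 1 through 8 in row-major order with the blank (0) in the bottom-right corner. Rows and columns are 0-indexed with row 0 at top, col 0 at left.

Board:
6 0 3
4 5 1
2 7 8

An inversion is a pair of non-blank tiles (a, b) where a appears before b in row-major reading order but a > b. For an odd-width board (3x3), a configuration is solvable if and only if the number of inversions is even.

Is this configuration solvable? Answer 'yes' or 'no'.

Inversions (pairs i<j in row-major order where tile[i] > tile[j] > 0): 11
11 is odd, so the puzzle is not solvable.

Answer: no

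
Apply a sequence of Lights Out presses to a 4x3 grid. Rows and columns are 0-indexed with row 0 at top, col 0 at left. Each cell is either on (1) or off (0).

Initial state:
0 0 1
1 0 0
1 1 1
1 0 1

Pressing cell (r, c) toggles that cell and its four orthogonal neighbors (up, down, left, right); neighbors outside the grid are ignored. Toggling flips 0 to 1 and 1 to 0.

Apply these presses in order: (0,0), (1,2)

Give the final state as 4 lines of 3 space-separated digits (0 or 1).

Answer: 1 1 0
0 1 1
1 1 0
1 0 1

Derivation:
After press 1 at (0,0):
1 1 1
0 0 0
1 1 1
1 0 1

After press 2 at (1,2):
1 1 0
0 1 1
1 1 0
1 0 1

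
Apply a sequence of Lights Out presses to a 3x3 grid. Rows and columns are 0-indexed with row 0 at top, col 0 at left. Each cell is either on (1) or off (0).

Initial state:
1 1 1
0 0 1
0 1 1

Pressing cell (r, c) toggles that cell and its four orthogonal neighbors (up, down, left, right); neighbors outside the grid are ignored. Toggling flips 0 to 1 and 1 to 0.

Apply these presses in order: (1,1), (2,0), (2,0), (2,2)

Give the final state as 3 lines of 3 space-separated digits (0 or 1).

Answer: 1 0 1
1 1 1
0 1 0

Derivation:
After press 1 at (1,1):
1 0 1
1 1 0
0 0 1

After press 2 at (2,0):
1 0 1
0 1 0
1 1 1

After press 3 at (2,0):
1 0 1
1 1 0
0 0 1

After press 4 at (2,2):
1 0 1
1 1 1
0 1 0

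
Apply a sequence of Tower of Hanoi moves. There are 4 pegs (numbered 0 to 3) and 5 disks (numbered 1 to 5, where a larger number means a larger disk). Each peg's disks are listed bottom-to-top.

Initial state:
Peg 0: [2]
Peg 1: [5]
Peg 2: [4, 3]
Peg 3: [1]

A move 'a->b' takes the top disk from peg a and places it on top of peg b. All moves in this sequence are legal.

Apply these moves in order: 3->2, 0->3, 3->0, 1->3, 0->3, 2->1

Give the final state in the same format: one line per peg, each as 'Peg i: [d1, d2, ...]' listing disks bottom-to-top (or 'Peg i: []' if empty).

Answer: Peg 0: []
Peg 1: [1]
Peg 2: [4, 3]
Peg 3: [5, 2]

Derivation:
After move 1 (3->2):
Peg 0: [2]
Peg 1: [5]
Peg 2: [4, 3, 1]
Peg 3: []

After move 2 (0->3):
Peg 0: []
Peg 1: [5]
Peg 2: [4, 3, 1]
Peg 3: [2]

After move 3 (3->0):
Peg 0: [2]
Peg 1: [5]
Peg 2: [4, 3, 1]
Peg 3: []

After move 4 (1->3):
Peg 0: [2]
Peg 1: []
Peg 2: [4, 3, 1]
Peg 3: [5]

After move 5 (0->3):
Peg 0: []
Peg 1: []
Peg 2: [4, 3, 1]
Peg 3: [5, 2]

After move 6 (2->1):
Peg 0: []
Peg 1: [1]
Peg 2: [4, 3]
Peg 3: [5, 2]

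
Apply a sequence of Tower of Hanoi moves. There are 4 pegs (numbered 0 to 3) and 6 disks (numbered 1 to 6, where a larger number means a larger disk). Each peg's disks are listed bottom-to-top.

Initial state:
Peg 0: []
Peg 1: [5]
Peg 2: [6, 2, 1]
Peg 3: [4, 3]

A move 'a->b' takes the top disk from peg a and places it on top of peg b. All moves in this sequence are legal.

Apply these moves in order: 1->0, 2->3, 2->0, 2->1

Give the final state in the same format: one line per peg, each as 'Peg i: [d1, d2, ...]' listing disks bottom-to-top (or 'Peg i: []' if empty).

After move 1 (1->0):
Peg 0: [5]
Peg 1: []
Peg 2: [6, 2, 1]
Peg 3: [4, 3]

After move 2 (2->3):
Peg 0: [5]
Peg 1: []
Peg 2: [6, 2]
Peg 3: [4, 3, 1]

After move 3 (2->0):
Peg 0: [5, 2]
Peg 1: []
Peg 2: [6]
Peg 3: [4, 3, 1]

After move 4 (2->1):
Peg 0: [5, 2]
Peg 1: [6]
Peg 2: []
Peg 3: [4, 3, 1]

Answer: Peg 0: [5, 2]
Peg 1: [6]
Peg 2: []
Peg 3: [4, 3, 1]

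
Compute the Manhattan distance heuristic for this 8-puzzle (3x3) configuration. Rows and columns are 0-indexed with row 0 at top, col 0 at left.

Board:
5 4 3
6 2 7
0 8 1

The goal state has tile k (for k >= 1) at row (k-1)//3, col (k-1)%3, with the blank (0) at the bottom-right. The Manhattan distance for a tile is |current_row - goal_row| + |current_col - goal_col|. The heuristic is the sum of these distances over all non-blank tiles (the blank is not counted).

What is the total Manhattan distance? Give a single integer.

Answer: 14

Derivation:
Tile 5: (0,0)->(1,1) = 2
Tile 4: (0,1)->(1,0) = 2
Tile 3: (0,2)->(0,2) = 0
Tile 6: (1,0)->(1,2) = 2
Tile 2: (1,1)->(0,1) = 1
Tile 7: (1,2)->(2,0) = 3
Tile 8: (2,1)->(2,1) = 0
Tile 1: (2,2)->(0,0) = 4
Sum: 2 + 2 + 0 + 2 + 1 + 3 + 0 + 4 = 14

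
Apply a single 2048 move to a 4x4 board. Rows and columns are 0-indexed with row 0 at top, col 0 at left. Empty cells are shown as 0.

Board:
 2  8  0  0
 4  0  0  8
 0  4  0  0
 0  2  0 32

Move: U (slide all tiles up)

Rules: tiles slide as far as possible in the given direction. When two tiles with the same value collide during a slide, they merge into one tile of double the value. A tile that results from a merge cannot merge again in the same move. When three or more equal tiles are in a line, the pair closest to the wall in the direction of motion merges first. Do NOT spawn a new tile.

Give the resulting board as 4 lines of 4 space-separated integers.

Slide up:
col 0: [2, 4, 0, 0] -> [2, 4, 0, 0]
col 1: [8, 0, 4, 2] -> [8, 4, 2, 0]
col 2: [0, 0, 0, 0] -> [0, 0, 0, 0]
col 3: [0, 8, 0, 32] -> [8, 32, 0, 0]

Answer:  2  8  0  8
 4  4  0 32
 0  2  0  0
 0  0  0  0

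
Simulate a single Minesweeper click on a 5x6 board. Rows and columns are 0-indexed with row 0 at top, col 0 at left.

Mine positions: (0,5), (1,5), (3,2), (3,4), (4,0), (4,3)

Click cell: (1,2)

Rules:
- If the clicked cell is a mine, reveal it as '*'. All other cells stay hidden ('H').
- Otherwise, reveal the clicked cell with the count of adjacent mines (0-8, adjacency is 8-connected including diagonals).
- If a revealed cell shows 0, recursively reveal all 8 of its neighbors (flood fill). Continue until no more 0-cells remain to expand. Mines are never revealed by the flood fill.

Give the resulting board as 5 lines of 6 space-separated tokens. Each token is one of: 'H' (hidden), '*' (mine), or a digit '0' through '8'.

0 0 0 0 2 H
0 0 0 0 2 H
0 1 1 2 2 H
1 2 H H H H
H H H H H H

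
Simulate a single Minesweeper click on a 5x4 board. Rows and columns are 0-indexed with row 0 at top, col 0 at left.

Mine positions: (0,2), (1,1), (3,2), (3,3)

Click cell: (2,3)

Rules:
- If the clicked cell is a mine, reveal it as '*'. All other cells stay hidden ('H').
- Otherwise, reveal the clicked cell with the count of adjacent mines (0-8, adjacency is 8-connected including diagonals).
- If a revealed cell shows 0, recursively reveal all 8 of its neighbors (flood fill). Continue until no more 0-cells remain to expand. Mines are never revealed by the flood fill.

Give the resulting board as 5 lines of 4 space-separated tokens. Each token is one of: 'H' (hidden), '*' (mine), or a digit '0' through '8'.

H H H H
H H H H
H H H 2
H H H H
H H H H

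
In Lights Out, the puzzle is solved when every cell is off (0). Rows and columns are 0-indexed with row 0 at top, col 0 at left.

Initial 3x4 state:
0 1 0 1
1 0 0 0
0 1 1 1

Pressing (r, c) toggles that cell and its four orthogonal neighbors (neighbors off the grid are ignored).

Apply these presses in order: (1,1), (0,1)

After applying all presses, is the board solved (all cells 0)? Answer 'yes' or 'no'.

Answer: no

Derivation:
After press 1 at (1,1):
0 0 0 1
0 1 1 0
0 0 1 1

After press 2 at (0,1):
1 1 1 1
0 0 1 0
0 0 1 1

Lights still on: 7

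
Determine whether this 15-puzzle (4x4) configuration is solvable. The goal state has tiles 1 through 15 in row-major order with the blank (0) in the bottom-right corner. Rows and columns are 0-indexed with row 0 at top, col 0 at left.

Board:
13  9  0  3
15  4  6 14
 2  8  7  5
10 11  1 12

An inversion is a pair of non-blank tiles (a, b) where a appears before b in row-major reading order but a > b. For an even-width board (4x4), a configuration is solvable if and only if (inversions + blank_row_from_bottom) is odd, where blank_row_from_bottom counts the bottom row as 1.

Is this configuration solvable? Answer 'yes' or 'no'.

Answer: yes

Derivation:
Inversions: 55
Blank is in row 0 (0-indexed from top), which is row 4 counting from the bottom (bottom = 1).
55 + 4 = 59, which is odd, so the puzzle is solvable.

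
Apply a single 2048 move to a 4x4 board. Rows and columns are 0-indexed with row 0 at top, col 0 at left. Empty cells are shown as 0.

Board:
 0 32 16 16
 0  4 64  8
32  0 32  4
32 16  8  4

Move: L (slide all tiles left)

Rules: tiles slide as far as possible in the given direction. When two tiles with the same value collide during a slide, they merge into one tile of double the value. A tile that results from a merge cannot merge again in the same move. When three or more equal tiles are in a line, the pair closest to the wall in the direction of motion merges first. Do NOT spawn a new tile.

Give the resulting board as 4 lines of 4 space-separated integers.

Slide left:
row 0: [0, 32, 16, 16] -> [32, 32, 0, 0]
row 1: [0, 4, 64, 8] -> [4, 64, 8, 0]
row 2: [32, 0, 32, 4] -> [64, 4, 0, 0]
row 3: [32, 16, 8, 4] -> [32, 16, 8, 4]

Answer: 32 32  0  0
 4 64  8  0
64  4  0  0
32 16  8  4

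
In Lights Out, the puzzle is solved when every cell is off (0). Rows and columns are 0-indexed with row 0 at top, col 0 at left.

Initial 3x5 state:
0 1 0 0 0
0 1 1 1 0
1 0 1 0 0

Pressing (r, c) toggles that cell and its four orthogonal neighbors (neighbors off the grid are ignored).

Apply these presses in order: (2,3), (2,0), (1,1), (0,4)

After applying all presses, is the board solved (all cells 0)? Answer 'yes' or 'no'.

After press 1 at (2,3):
0 1 0 0 0
0 1 1 0 0
1 0 0 1 1

After press 2 at (2,0):
0 1 0 0 0
1 1 1 0 0
0 1 0 1 1

After press 3 at (1,1):
0 0 0 0 0
0 0 0 0 0
0 0 0 1 1

After press 4 at (0,4):
0 0 0 1 1
0 0 0 0 1
0 0 0 1 1

Lights still on: 5

Answer: no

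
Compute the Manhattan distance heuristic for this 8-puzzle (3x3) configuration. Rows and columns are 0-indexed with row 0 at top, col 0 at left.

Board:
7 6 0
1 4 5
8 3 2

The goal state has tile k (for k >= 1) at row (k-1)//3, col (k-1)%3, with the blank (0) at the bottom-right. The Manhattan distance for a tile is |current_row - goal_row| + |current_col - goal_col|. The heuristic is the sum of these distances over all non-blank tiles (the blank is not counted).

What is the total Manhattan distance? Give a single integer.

Answer: 14

Derivation:
Tile 7: at (0,0), goal (2,0), distance |0-2|+|0-0| = 2
Tile 6: at (0,1), goal (1,2), distance |0-1|+|1-2| = 2
Tile 1: at (1,0), goal (0,0), distance |1-0|+|0-0| = 1
Tile 4: at (1,1), goal (1,0), distance |1-1|+|1-0| = 1
Tile 5: at (1,2), goal (1,1), distance |1-1|+|2-1| = 1
Tile 8: at (2,0), goal (2,1), distance |2-2|+|0-1| = 1
Tile 3: at (2,1), goal (0,2), distance |2-0|+|1-2| = 3
Tile 2: at (2,2), goal (0,1), distance |2-0|+|2-1| = 3
Sum: 2 + 2 + 1 + 1 + 1 + 1 + 3 + 3 = 14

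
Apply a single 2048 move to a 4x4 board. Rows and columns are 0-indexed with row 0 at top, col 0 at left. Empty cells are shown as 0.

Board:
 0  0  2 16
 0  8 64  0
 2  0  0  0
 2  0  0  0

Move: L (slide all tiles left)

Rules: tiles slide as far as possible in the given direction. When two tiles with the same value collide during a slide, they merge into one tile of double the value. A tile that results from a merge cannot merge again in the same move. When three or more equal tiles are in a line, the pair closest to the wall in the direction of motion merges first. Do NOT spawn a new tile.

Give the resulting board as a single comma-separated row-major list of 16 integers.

Slide left:
row 0: [0, 0, 2, 16] -> [2, 16, 0, 0]
row 1: [0, 8, 64, 0] -> [8, 64, 0, 0]
row 2: [2, 0, 0, 0] -> [2, 0, 0, 0]
row 3: [2, 0, 0, 0] -> [2, 0, 0, 0]

Answer: 2, 16, 0, 0, 8, 64, 0, 0, 2, 0, 0, 0, 2, 0, 0, 0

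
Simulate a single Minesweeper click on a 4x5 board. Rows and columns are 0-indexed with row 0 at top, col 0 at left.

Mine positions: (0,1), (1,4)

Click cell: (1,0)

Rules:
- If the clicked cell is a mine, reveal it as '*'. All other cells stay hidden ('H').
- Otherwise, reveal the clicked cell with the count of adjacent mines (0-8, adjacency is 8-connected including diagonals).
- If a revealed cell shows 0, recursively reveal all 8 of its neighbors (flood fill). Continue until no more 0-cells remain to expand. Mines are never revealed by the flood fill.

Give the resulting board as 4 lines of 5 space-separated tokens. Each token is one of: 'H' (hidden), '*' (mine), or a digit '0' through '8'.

H H H H H
1 H H H H
H H H H H
H H H H H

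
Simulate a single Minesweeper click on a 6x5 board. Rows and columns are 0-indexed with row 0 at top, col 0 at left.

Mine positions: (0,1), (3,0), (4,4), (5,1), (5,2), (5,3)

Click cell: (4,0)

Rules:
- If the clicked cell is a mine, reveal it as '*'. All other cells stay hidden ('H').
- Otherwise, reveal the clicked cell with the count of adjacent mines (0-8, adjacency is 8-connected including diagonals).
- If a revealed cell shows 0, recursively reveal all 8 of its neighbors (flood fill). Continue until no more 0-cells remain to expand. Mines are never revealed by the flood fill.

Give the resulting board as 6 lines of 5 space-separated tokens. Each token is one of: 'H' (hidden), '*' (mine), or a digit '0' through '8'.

H H H H H
H H H H H
H H H H H
H H H H H
2 H H H H
H H H H H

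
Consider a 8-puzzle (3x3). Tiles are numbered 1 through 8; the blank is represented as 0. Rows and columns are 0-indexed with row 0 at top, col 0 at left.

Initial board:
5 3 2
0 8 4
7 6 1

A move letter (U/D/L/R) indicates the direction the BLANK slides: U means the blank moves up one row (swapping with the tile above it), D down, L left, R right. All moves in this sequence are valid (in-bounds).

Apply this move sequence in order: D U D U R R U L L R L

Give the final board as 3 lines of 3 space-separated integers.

After move 1 (D):
5 3 2
7 8 4
0 6 1

After move 2 (U):
5 3 2
0 8 4
7 6 1

After move 3 (D):
5 3 2
7 8 4
0 6 1

After move 4 (U):
5 3 2
0 8 4
7 6 1

After move 5 (R):
5 3 2
8 0 4
7 6 1

After move 6 (R):
5 3 2
8 4 0
7 6 1

After move 7 (U):
5 3 0
8 4 2
7 6 1

After move 8 (L):
5 0 3
8 4 2
7 6 1

After move 9 (L):
0 5 3
8 4 2
7 6 1

After move 10 (R):
5 0 3
8 4 2
7 6 1

After move 11 (L):
0 5 3
8 4 2
7 6 1

Answer: 0 5 3
8 4 2
7 6 1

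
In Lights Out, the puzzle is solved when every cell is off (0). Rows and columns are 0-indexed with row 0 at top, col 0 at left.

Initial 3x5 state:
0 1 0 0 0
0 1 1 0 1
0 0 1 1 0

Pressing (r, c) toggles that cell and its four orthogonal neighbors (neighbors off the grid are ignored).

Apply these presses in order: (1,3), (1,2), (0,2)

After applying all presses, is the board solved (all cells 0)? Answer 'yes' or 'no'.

After press 1 at (1,3):
0 1 0 1 0
0 1 0 1 0
0 0 1 0 0

After press 2 at (1,2):
0 1 1 1 0
0 0 1 0 0
0 0 0 0 0

After press 3 at (0,2):
0 0 0 0 0
0 0 0 0 0
0 0 0 0 0

Lights still on: 0

Answer: yes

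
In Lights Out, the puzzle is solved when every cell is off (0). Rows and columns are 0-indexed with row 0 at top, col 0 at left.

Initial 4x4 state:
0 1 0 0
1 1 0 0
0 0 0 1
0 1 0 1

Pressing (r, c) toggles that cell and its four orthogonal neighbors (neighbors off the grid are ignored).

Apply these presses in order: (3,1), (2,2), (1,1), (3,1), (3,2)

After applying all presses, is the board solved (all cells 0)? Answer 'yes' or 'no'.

After press 1 at (3,1):
0 1 0 0
1 1 0 0
0 1 0 1
1 0 1 1

After press 2 at (2,2):
0 1 0 0
1 1 1 0
0 0 1 0
1 0 0 1

After press 3 at (1,1):
0 0 0 0
0 0 0 0
0 1 1 0
1 0 0 1

After press 4 at (3,1):
0 0 0 0
0 0 0 0
0 0 1 0
0 1 1 1

After press 5 at (3,2):
0 0 0 0
0 0 0 0
0 0 0 0
0 0 0 0

Lights still on: 0

Answer: yes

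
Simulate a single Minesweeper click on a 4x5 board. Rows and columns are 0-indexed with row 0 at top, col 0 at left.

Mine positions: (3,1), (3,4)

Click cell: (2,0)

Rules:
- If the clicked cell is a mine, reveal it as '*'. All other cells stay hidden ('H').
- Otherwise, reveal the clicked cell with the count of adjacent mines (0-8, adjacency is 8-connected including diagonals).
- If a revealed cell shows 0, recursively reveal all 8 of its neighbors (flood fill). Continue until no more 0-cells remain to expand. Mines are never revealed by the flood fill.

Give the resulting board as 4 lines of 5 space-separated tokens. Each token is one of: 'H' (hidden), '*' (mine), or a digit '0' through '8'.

H H H H H
H H H H H
1 H H H H
H H H H H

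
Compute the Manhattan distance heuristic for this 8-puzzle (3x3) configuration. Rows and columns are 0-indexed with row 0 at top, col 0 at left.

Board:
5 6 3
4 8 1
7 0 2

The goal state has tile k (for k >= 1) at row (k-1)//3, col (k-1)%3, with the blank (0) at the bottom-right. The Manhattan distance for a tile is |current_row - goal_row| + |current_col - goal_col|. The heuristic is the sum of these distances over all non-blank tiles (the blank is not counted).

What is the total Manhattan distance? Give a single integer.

Answer: 11

Derivation:
Tile 5: (0,0)->(1,1) = 2
Tile 6: (0,1)->(1,2) = 2
Tile 3: (0,2)->(0,2) = 0
Tile 4: (1,0)->(1,0) = 0
Tile 8: (1,1)->(2,1) = 1
Tile 1: (1,2)->(0,0) = 3
Tile 7: (2,0)->(2,0) = 0
Tile 2: (2,2)->(0,1) = 3
Sum: 2 + 2 + 0 + 0 + 1 + 3 + 0 + 3 = 11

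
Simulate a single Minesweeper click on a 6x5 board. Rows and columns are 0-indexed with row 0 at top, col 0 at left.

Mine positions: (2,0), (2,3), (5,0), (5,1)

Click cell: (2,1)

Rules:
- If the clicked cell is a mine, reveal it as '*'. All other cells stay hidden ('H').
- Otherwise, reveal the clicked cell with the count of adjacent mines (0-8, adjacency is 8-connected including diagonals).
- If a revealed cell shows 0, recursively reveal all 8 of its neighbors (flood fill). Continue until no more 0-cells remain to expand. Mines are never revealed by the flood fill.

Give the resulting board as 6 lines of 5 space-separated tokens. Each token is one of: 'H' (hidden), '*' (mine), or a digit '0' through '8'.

H H H H H
H H H H H
H 1 H H H
H H H H H
H H H H H
H H H H H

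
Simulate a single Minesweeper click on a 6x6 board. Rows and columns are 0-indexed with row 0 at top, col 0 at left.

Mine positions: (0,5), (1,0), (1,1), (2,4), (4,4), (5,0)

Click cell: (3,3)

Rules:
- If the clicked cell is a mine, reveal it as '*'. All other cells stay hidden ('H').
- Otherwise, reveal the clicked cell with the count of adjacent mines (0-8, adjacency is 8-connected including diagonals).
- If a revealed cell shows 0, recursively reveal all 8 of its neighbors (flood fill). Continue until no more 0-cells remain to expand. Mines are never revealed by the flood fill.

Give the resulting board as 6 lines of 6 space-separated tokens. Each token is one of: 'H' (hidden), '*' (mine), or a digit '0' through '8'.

H H H H H H
H H H H H H
H H H H H H
H H H 2 H H
H H H H H H
H H H H H H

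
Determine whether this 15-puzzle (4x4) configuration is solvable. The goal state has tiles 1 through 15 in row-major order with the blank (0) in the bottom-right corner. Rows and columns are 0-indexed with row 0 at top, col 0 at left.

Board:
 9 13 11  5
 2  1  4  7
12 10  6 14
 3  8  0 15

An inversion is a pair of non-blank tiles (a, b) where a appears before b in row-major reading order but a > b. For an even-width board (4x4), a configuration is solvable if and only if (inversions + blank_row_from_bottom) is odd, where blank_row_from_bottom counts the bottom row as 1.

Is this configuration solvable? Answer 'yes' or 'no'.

Inversions: 46
Blank is in row 3 (0-indexed from top), which is row 1 counting from the bottom (bottom = 1).
46 + 1 = 47, which is odd, so the puzzle is solvable.

Answer: yes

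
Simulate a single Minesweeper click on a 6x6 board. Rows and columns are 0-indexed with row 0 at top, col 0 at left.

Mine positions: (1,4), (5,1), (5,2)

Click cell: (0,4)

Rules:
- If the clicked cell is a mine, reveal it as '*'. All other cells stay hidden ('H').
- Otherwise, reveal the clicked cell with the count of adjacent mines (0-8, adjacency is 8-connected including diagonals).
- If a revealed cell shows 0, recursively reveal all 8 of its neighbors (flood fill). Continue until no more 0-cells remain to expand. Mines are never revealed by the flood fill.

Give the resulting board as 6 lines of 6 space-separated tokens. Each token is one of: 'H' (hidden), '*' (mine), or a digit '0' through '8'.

H H H H 1 H
H H H H H H
H H H H H H
H H H H H H
H H H H H H
H H H H H H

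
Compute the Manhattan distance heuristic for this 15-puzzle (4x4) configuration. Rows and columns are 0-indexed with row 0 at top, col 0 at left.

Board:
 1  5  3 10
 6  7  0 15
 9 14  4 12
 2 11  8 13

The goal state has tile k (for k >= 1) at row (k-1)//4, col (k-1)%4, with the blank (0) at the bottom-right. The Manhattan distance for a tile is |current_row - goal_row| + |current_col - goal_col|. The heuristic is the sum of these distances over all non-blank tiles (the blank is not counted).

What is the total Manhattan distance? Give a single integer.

Answer: 27

Derivation:
Tile 1: at (0,0), goal (0,0), distance |0-0|+|0-0| = 0
Tile 5: at (0,1), goal (1,0), distance |0-1|+|1-0| = 2
Tile 3: at (0,2), goal (0,2), distance |0-0|+|2-2| = 0
Tile 10: at (0,3), goal (2,1), distance |0-2|+|3-1| = 4
Tile 6: at (1,0), goal (1,1), distance |1-1|+|0-1| = 1
Tile 7: at (1,1), goal (1,2), distance |1-1|+|1-2| = 1
Tile 15: at (1,3), goal (3,2), distance |1-3|+|3-2| = 3
Tile 9: at (2,0), goal (2,0), distance |2-2|+|0-0| = 0
Tile 14: at (2,1), goal (3,1), distance |2-3|+|1-1| = 1
Tile 4: at (2,2), goal (0,3), distance |2-0|+|2-3| = 3
Tile 12: at (2,3), goal (2,3), distance |2-2|+|3-3| = 0
Tile 2: at (3,0), goal (0,1), distance |3-0|+|0-1| = 4
Tile 11: at (3,1), goal (2,2), distance |3-2|+|1-2| = 2
Tile 8: at (3,2), goal (1,3), distance |3-1|+|2-3| = 3
Tile 13: at (3,3), goal (3,0), distance |3-3|+|3-0| = 3
Sum: 0 + 2 + 0 + 4 + 1 + 1 + 3 + 0 + 1 + 3 + 0 + 4 + 2 + 3 + 3 = 27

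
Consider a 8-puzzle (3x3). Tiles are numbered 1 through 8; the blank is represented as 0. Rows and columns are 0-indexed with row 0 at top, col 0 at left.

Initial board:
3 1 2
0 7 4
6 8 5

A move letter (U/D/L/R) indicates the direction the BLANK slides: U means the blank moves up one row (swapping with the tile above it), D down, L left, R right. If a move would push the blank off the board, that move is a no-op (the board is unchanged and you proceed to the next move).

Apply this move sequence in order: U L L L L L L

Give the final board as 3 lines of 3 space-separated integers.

Answer: 0 1 2
3 7 4
6 8 5

Derivation:
After move 1 (U):
0 1 2
3 7 4
6 8 5

After move 2 (L):
0 1 2
3 7 4
6 8 5

After move 3 (L):
0 1 2
3 7 4
6 8 5

After move 4 (L):
0 1 2
3 7 4
6 8 5

After move 5 (L):
0 1 2
3 7 4
6 8 5

After move 6 (L):
0 1 2
3 7 4
6 8 5

After move 7 (L):
0 1 2
3 7 4
6 8 5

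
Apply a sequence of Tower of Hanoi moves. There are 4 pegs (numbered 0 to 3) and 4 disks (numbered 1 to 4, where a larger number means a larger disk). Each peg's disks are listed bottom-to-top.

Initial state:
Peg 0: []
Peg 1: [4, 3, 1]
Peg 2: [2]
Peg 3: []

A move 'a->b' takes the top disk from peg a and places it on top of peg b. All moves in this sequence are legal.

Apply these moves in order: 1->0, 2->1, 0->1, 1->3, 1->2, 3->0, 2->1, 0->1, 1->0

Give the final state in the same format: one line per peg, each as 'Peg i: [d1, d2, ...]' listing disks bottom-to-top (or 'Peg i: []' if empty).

Answer: Peg 0: [1]
Peg 1: [4, 3, 2]
Peg 2: []
Peg 3: []

Derivation:
After move 1 (1->0):
Peg 0: [1]
Peg 1: [4, 3]
Peg 2: [2]
Peg 3: []

After move 2 (2->1):
Peg 0: [1]
Peg 1: [4, 3, 2]
Peg 2: []
Peg 3: []

After move 3 (0->1):
Peg 0: []
Peg 1: [4, 3, 2, 1]
Peg 2: []
Peg 3: []

After move 4 (1->3):
Peg 0: []
Peg 1: [4, 3, 2]
Peg 2: []
Peg 3: [1]

After move 5 (1->2):
Peg 0: []
Peg 1: [4, 3]
Peg 2: [2]
Peg 3: [1]

After move 6 (3->0):
Peg 0: [1]
Peg 1: [4, 3]
Peg 2: [2]
Peg 3: []

After move 7 (2->1):
Peg 0: [1]
Peg 1: [4, 3, 2]
Peg 2: []
Peg 3: []

After move 8 (0->1):
Peg 0: []
Peg 1: [4, 3, 2, 1]
Peg 2: []
Peg 3: []

After move 9 (1->0):
Peg 0: [1]
Peg 1: [4, 3, 2]
Peg 2: []
Peg 3: []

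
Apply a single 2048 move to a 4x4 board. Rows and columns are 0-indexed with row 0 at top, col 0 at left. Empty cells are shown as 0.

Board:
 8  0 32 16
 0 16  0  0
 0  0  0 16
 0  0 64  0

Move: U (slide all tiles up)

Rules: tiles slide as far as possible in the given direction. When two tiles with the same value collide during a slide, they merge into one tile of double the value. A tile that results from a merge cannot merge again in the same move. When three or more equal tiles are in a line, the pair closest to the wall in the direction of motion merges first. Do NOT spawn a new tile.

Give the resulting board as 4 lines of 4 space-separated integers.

Slide up:
col 0: [8, 0, 0, 0] -> [8, 0, 0, 0]
col 1: [0, 16, 0, 0] -> [16, 0, 0, 0]
col 2: [32, 0, 0, 64] -> [32, 64, 0, 0]
col 3: [16, 0, 16, 0] -> [32, 0, 0, 0]

Answer:  8 16 32 32
 0  0 64  0
 0  0  0  0
 0  0  0  0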